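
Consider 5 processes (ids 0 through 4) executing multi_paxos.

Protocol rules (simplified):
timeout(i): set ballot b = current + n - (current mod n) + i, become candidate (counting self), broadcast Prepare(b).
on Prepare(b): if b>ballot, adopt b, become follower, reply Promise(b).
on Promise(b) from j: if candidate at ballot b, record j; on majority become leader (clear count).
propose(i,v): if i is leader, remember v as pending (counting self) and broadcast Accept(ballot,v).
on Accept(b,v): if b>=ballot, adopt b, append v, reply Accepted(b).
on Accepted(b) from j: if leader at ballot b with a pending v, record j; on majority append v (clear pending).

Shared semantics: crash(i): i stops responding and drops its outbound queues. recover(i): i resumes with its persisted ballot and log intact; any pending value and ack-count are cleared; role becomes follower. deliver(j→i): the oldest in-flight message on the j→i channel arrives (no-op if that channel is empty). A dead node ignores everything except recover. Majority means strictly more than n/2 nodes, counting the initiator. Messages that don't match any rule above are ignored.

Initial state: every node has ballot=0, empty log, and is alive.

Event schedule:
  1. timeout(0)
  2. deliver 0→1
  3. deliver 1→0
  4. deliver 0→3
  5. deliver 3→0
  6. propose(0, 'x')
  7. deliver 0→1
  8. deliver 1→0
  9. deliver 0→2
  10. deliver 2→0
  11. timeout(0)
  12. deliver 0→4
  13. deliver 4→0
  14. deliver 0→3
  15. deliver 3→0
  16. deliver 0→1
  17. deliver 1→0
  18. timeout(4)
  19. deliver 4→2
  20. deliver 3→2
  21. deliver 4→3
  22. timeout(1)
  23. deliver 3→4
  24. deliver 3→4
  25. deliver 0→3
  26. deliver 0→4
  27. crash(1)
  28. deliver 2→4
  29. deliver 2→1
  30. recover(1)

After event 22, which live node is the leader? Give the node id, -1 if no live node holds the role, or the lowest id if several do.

1. timeout(0):  <0:cand b5 ->
2. deliver 0→1:  <1:foll b5 ->
3. deliver 1→0:  nop
4. deliver 0→3:  <3:foll b5 ->
5. deliver 3→0:  <0:lead b5 ->
6. propose(0,'x'):  nop
7. deliver 0→1:  <1:foll b5 x>
8. deliver 1→0:  nop
9. deliver 0→2:  <2:foll b5 ->
10. deliver 2→0:  nop
11. timeout(0):  <0:cand b10 ->
12. deliver 0→4:  <4:foll b5 ->
13. deliver 4→0:  nop
14. deliver 0→3:  <3:foll b5 x>
15. deliver 3→0:  nop
16. deliver 0→1:  <1:foll b10 x>
17. deliver 1→0:  nop
18. timeout(4):  <4:cand b14 ->
19. deliver 4→2:  <2:foll b14 ->
20. deliver 3→2:  nop
21. deliver 4→3:  <3:foll b14 x>
22. timeout(1):  <1:cand b16 x>

-1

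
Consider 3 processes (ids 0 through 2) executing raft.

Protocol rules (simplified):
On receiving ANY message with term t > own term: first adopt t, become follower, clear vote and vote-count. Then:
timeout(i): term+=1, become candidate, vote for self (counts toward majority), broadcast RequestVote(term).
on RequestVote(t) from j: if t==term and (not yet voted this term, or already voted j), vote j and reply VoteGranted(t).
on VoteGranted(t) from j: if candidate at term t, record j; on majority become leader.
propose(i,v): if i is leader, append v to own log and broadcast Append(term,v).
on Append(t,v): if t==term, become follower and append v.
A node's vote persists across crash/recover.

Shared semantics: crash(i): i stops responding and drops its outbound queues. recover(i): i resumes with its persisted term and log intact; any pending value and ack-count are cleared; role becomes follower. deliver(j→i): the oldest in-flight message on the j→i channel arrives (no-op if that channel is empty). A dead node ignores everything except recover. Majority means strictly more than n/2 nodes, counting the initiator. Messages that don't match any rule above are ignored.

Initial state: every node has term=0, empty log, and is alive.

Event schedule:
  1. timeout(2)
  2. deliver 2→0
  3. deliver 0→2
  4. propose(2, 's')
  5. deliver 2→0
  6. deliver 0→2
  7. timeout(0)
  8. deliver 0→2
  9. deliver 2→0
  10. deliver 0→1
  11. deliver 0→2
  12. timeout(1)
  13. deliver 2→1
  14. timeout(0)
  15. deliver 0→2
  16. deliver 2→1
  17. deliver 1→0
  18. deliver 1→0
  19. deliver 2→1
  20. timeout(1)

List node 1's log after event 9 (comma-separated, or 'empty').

1. timeout(2):  <2:cand t1 ->
2. deliver 2→0:  <0:foll t1 ->
3. deliver 0→2:  <2:lead t1 ->
4. propose(2,'s'):  <2:lead t1 s>
5. deliver 2→0:  <0:foll t1 s>
6. deliver 0→2:  nop
7. timeout(0):  <0:cand t2 s>
8. deliver 0→2:  <2:foll t2 s>
9. deliver 2→0:  <0:lead t2 s>

empty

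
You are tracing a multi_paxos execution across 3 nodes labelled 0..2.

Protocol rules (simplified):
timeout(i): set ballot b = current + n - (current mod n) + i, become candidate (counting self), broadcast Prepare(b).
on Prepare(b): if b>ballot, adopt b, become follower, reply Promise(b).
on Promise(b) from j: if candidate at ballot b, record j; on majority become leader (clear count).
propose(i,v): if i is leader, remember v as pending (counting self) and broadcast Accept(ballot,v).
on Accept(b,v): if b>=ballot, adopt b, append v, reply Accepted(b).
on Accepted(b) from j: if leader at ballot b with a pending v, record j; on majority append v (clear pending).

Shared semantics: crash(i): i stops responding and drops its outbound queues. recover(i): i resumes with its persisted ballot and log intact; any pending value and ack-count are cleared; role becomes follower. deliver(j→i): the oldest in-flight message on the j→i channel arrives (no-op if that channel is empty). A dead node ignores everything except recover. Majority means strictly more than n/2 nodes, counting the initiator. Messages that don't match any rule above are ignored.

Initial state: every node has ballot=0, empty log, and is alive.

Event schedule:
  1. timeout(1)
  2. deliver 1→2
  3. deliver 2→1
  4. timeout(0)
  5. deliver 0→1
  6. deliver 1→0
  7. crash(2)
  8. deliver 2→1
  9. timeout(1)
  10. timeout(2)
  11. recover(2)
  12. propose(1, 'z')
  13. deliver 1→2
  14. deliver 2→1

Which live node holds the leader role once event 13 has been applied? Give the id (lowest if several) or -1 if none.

-1

after 1 — timeout(1): n1:cand/b4/[-]
after 2 — deliver 1→2: n2:foll/b4/[-]
after 3 — deliver 2→1: n1:lead/b4/[-]
after 4 — timeout(0): n0:cand/b3/[-]
after 5 — deliver 0→1: ·
after 6 — deliver 1→0: n0:foll/b4/[-]
after 7 — crash(2): n2:✗foll/b4/[-]
after 8 — deliver 2→1: ·
after 9 — timeout(1): n1:cand/b7/[-]
after 10 — timeout(2): ·
after 11 — recover(2): n2:foll/b4/[-]
after 12 — propose(1,'z'): ·
after 13 — deliver 1→2: n2:foll/b7/[-]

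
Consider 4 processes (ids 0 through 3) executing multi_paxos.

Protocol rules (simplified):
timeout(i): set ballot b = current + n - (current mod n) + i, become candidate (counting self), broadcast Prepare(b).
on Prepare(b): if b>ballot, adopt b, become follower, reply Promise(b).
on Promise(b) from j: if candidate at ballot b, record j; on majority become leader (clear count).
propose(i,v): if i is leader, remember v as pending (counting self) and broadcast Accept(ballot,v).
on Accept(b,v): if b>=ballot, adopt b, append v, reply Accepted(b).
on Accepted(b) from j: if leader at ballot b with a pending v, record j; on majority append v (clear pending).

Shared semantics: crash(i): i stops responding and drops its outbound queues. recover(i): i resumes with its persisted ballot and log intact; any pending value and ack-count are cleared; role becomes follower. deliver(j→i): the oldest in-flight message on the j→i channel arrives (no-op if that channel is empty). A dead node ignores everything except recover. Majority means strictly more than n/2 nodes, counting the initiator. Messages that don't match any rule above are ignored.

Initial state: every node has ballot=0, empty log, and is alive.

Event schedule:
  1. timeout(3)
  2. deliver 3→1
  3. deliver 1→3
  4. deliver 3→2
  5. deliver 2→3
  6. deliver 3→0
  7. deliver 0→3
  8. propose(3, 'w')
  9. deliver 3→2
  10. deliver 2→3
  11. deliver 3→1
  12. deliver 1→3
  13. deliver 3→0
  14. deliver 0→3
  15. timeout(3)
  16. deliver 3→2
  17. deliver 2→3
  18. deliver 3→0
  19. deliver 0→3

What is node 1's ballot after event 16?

step 1 timeout(3): 3={cand,b=7,log=-}
step 2 deliver 3→1: 1={foll,b=7,log=-}
step 3 deliver 1→3: —
step 4 deliver 3→2: 2={foll,b=7,log=-}
step 5 deliver 2→3: 3={lead,b=7,log=-}
step 6 deliver 3→0: 0={foll,b=7,log=-}
step 7 deliver 0→3: —
step 8 propose(3,'w'): —
step 9 deliver 3→2: 2={foll,b=7,log=w}
step 10 deliver 2→3: —
step 11 deliver 3→1: 1={foll,b=7,log=w}
step 12 deliver 1→3: 3={lead,b=7,log=w}
step 13 deliver 3→0: 0={foll,b=7,log=w}
step 14 deliver 0→3: —
step 15 timeout(3): 3={cand,b=11,log=w}
step 16 deliver 3→2: 2={foll,b=11,log=w}

7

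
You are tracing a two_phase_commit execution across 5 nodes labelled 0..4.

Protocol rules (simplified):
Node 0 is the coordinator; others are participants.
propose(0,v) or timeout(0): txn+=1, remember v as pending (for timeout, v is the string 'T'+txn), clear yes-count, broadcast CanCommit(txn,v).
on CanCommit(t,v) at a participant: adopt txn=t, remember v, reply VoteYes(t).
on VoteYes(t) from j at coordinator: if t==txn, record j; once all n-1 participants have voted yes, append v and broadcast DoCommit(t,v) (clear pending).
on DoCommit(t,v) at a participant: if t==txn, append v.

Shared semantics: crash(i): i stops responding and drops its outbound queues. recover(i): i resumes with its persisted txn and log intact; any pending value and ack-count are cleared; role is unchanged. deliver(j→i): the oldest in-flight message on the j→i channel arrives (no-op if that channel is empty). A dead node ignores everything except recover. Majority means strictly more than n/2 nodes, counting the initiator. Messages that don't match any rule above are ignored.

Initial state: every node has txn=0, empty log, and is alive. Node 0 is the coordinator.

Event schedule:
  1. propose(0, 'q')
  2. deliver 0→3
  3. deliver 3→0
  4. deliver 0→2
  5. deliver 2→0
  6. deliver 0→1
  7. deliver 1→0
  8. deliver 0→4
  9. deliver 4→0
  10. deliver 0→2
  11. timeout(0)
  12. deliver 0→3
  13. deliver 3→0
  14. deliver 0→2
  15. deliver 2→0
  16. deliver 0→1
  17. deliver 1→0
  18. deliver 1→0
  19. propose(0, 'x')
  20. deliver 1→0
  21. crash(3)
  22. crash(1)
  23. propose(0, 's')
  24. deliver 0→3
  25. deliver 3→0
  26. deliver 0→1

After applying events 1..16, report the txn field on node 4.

1

after 1 — propose(0,'q'): n0:coor/t1/[-]
after 2 — deliver 0→3: n3:part/t1/[-]
after 3 — deliver 3→0: ·
after 4 — deliver 0→2: n2:part/t1/[-]
after 5 — deliver 2→0: ·
after 6 — deliver 0→1: n1:part/t1/[-]
after 7 — deliver 1→0: ·
after 8 — deliver 0→4: n4:part/t1/[-]
after 9 — deliver 4→0: n0:coor/t1/[q]
after 10 — deliver 0→2: n2:part/t1/[q]
after 11 — timeout(0): n0:coor/t2/[q]
after 12 — deliver 0→3: n3:part/t1/[q]
after 13 — deliver 3→0: ·
after 14 — deliver 0→2: n2:part/t2/[q]
after 15 — deliver 2→0: ·
after 16 — deliver 0→1: n1:part/t1/[q]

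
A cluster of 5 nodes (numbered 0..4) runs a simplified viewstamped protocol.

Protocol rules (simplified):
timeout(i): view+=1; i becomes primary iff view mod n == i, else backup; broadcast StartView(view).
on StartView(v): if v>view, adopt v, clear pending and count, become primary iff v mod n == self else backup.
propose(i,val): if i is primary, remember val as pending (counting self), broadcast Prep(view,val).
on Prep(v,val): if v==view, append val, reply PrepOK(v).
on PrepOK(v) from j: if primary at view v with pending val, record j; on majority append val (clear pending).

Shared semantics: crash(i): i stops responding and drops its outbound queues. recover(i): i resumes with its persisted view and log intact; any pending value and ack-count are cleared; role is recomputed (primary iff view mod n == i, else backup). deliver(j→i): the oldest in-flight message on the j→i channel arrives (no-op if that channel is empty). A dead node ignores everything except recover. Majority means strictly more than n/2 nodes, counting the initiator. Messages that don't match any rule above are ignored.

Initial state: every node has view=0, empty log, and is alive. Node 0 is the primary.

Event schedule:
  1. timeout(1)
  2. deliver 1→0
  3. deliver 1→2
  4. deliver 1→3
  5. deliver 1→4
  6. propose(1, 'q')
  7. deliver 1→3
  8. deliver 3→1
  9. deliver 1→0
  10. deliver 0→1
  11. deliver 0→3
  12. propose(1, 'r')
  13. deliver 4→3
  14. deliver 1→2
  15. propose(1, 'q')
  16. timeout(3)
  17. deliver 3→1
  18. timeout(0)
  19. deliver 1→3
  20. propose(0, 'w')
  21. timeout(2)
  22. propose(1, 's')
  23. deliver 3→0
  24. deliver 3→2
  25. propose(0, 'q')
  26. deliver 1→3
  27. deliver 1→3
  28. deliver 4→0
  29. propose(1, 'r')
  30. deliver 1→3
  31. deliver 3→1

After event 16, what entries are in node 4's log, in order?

empty

after 1 — timeout(1): n1:prim/v1/[-]
after 2 — deliver 1→0: n0:back/v1/[-]
after 3 — deliver 1→2: n2:back/v1/[-]
after 4 — deliver 1→3: n3:back/v1/[-]
after 5 — deliver 1→4: n4:back/v1/[-]
after 6 — propose(1,'q'): ·
after 7 — deliver 1→3: n3:back/v1/[q]
after 8 — deliver 3→1: ·
after 9 — deliver 1→0: n0:back/v1/[q]
after 10 — deliver 0→1: n1:prim/v1/[q]
after 11 — deliver 0→3: ·
after 12 — propose(1,'r'): ·
after 13 — deliver 4→3: ·
after 14 — deliver 1→2: n2:back/v1/[q]
after 15 — propose(1,'q'): ·
after 16 — timeout(3): n3:back/v2/[q]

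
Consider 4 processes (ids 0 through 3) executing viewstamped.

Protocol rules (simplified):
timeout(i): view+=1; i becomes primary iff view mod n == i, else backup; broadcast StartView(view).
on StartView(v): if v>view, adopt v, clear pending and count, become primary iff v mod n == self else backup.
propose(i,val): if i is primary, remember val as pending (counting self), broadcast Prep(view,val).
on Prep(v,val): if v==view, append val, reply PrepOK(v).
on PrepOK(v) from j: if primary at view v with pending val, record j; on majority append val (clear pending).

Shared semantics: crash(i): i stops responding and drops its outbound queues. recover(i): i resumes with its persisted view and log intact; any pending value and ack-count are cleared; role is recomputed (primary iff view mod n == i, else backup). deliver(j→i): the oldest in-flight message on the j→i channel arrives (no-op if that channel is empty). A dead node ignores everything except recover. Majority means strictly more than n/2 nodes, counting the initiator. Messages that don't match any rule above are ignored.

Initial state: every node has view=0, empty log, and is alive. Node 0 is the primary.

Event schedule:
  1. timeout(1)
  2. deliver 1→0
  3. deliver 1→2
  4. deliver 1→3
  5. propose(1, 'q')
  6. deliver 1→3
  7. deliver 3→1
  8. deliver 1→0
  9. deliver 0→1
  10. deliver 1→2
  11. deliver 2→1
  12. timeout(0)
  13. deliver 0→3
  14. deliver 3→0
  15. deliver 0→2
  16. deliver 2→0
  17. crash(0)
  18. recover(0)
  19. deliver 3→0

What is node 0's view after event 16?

2

after 1 — timeout(1): n1:prim/v1/[-]
after 2 — deliver 1→0: n0:back/v1/[-]
after 3 — deliver 1→2: n2:back/v1/[-]
after 4 — deliver 1→3: n3:back/v1/[-]
after 5 — propose(1,'q'): ·
after 6 — deliver 1→3: n3:back/v1/[q]
after 7 — deliver 3→1: ·
after 8 — deliver 1→0: n0:back/v1/[q]
after 9 — deliver 0→1: n1:prim/v1/[q]
after 10 — deliver 1→2: n2:back/v1/[q]
after 11 — deliver 2→1: ·
after 12 — timeout(0): n0:back/v2/[q]
after 13 — deliver 0→3: n3:back/v2/[q]
after 14 — deliver 3→0: ·
after 15 — deliver 0→2: n2:prim/v2/[q]
after 16 — deliver 2→0: ·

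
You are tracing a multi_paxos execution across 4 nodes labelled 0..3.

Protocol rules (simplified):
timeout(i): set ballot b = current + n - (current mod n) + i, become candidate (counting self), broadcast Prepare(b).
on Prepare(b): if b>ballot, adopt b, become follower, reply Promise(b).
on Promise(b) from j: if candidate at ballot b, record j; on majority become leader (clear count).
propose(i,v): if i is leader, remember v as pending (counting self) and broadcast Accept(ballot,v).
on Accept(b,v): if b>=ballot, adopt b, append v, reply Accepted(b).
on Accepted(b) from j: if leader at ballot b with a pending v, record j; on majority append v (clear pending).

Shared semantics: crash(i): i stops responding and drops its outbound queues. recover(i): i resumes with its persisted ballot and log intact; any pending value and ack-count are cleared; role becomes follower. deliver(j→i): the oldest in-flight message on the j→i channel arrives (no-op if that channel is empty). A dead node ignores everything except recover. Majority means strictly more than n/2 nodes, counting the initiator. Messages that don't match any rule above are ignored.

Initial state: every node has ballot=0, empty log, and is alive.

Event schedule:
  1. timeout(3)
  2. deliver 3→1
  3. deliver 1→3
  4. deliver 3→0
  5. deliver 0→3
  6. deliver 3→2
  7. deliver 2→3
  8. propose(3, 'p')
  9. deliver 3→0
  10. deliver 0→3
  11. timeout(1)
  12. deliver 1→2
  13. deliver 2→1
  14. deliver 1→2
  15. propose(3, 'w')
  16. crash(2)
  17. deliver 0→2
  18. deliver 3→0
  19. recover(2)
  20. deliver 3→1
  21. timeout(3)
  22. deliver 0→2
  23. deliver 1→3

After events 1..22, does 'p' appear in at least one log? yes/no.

yes

step 1 timeout(3): 3={cand,b=7,log=-}
step 2 deliver 3→1: 1={foll,b=7,log=-}
step 3 deliver 1→3: —
step 4 deliver 3→0: 0={foll,b=7,log=-}
step 5 deliver 0→3: 3={lead,b=7,log=-}
step 6 deliver 3→2: 2={foll,b=7,log=-}
step 7 deliver 2→3: —
step 8 propose(3,'p'): —
step 9 deliver 3→0: 0={foll,b=7,log=p}
step 10 deliver 0→3: —
step 11 timeout(1): 1={cand,b=9,log=-}
step 12 deliver 1→2: 2={foll,b=9,log=-}
step 13 deliver 2→1: —
step 14 deliver 1→2: —
step 15 propose(3,'w'): —
step 16 crash(2): 2={✗foll,b=9,log=-}
step 17 deliver 0→2: —
step 18 deliver 3→0: 0={foll,b=7,log=p,w}
step 19 recover(2): 2={foll,b=9,log=-}
step 20 deliver 3→1: —
step 21 timeout(3): 3={cand,b=11,log=-}
step 22 deliver 0→2: —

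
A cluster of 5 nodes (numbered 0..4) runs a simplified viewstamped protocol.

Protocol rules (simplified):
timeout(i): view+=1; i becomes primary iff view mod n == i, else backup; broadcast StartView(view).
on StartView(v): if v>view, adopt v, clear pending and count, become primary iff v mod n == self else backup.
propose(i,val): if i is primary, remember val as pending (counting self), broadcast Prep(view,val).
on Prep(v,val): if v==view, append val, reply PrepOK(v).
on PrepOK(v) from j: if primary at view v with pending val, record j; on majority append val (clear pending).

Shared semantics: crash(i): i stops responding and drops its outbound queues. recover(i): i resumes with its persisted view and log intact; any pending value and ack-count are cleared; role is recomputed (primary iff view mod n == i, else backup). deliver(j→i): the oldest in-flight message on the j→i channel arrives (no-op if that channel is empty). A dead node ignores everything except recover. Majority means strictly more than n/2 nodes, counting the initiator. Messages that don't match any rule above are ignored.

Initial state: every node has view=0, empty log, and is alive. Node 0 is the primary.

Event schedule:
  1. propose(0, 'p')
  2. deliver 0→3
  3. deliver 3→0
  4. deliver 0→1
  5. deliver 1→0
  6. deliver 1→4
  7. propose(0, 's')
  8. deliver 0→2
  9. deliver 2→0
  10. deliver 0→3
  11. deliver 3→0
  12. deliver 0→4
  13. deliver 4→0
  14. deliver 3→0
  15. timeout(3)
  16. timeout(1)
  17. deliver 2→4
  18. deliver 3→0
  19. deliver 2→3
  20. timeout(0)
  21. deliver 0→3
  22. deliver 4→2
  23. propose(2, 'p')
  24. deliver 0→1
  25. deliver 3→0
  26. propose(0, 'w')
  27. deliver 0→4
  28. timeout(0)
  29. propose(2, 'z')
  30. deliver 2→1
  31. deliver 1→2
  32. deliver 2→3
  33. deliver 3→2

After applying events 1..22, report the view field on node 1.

after 1 — propose(0,'p'): ·
after 2 — deliver 0→3: n3:back/v0/[p]
after 3 — deliver 3→0: ·
after 4 — deliver 0→1: n1:back/v0/[p]
after 5 — deliver 1→0: n0:prim/v0/[p]
after 6 — deliver 1→4: ·
after 7 — propose(0,'s'): ·
after 8 — deliver 0→2: n2:back/v0/[p]
after 9 — deliver 2→0: ·
after 10 — deliver 0→3: n3:back/v0/[p,s]
after 11 — deliver 3→0: n0:prim/v0/[p,s]
after 12 — deliver 0→4: n4:back/v0/[p]
after 13 — deliver 4→0: ·
after 14 — deliver 3→0: ·
after 15 — timeout(3): n3:back/v1/[p,s]
after 16 — timeout(1): n1:prim/v1/[p]
after 17 — deliver 2→4: ·
after 18 — deliver 3→0: n0:back/v1/[p,s]
after 19 — deliver 2→3: ·
after 20 — timeout(0): n0:back/v2/[p,s]
after 21 — deliver 0→3: n3:back/v2/[p,s]
after 22 — deliver 4→2: ·

1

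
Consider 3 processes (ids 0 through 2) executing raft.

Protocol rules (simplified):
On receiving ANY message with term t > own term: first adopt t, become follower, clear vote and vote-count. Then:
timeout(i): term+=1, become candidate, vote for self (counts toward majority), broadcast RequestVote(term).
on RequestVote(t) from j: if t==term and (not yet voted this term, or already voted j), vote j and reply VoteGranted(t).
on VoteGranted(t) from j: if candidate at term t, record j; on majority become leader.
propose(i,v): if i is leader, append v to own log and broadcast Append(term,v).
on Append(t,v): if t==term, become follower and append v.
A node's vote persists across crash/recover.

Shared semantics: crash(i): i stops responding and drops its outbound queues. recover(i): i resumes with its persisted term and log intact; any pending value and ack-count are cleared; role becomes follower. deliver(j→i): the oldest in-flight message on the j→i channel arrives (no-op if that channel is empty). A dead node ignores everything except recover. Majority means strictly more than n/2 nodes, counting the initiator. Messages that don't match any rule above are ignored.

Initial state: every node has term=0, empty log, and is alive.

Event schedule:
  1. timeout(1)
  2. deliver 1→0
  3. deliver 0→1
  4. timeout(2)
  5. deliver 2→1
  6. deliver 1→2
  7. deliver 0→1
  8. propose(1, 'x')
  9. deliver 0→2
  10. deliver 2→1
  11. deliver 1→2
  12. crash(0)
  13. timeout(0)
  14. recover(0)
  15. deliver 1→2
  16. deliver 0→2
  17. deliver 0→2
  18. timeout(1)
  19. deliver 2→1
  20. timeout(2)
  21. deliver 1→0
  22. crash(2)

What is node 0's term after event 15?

after 1 — timeout(1): n1:cand/t1/[-]
after 2 — deliver 1→0: n0:foll/t1/[-]
after 3 — deliver 0→1: n1:lead/t1/[-]
after 4 — timeout(2): n2:cand/t1/[-]
after 5 — deliver 2→1: ·
after 6 — deliver 1→2: ·
after 7 — deliver 0→1: ·
after 8 — propose(1,'x'): n1:lead/t1/[x]
after 9 — deliver 0→2: ·
after 10 — deliver 2→1: ·
after 11 — deliver 1→2: n2:foll/t1/[x]
after 12 — crash(0): n0:✗foll/t1/[-]
after 13 — timeout(0): ·
after 14 — recover(0): n0:foll/t1/[-]
after 15 — deliver 1→2: ·

1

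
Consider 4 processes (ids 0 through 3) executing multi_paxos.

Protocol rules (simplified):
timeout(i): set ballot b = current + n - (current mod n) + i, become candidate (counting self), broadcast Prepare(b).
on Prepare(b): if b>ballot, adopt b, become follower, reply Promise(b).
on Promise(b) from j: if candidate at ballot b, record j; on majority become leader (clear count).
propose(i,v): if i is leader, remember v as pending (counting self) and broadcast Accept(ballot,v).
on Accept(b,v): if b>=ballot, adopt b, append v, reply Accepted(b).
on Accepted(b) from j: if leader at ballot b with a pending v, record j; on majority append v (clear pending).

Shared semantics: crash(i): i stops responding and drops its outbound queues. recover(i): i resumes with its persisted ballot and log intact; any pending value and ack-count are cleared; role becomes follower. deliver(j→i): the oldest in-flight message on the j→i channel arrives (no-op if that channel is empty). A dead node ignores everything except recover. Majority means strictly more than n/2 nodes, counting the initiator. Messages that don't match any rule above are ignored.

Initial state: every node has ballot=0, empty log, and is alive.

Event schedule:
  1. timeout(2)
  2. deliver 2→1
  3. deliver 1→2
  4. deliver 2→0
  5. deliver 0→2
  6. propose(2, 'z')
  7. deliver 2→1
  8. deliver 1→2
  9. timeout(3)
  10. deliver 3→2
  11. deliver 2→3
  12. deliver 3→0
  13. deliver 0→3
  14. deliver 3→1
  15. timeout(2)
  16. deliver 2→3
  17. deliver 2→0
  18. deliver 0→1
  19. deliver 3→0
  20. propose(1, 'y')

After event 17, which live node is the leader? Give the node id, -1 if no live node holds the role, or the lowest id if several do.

-1

after 1 — timeout(2): n2:cand/b6/[-]
after 2 — deliver 2→1: n1:foll/b6/[-]
after 3 — deliver 1→2: ·
after 4 — deliver 2→0: n0:foll/b6/[-]
after 5 — deliver 0→2: n2:lead/b6/[-]
after 6 — propose(2,'z'): ·
after 7 — deliver 2→1: n1:foll/b6/[z]
after 8 — deliver 1→2: ·
after 9 — timeout(3): n3:cand/b7/[-]
after 10 — deliver 3→2: n2:foll/b7/[-]
after 11 — deliver 2→3: ·
after 12 — deliver 3→0: n0:foll/b7/[-]
after 13 — deliver 0→3: ·
after 14 — deliver 3→1: n1:foll/b7/[z]
after 15 — timeout(2): n2:cand/b10/[-]
after 16 — deliver 2→3: ·
after 17 — deliver 2→0: ·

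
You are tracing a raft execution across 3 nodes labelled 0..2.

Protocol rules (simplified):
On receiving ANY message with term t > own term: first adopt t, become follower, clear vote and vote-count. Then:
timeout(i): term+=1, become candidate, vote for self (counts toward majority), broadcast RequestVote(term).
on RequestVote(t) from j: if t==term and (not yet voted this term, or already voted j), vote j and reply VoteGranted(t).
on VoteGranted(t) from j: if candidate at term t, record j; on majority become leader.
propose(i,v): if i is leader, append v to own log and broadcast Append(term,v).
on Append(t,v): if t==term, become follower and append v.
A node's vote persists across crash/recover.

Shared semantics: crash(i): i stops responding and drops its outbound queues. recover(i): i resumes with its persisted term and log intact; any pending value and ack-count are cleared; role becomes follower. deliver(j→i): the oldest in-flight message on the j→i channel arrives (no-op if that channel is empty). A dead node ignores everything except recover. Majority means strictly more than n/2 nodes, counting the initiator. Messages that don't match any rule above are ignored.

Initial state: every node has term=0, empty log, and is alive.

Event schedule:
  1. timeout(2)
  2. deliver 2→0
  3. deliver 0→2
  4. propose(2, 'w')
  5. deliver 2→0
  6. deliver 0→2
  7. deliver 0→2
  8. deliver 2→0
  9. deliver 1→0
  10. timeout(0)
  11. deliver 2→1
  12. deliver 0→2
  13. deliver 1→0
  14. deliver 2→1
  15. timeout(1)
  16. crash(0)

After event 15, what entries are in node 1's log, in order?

w

[1] timeout(2) → N2(cand t1 [-])
[2] deliver 2→0 → N0(foll t1 [-])
[3] deliver 0→2 → N2(lead t1 [-])
[4] propose(2,'w') → N2(lead t1 [w])
[5] deliver 2→0 → N0(foll t1 [w])
[6] deliver 0→2 → ∅
[7] deliver 0→2 → ∅
[8] deliver 2→0 → ∅
[9] deliver 1→0 → ∅
[10] timeout(0) → N0(cand t2 [w])
[11] deliver 2→1 → N1(foll t1 [-])
[12] deliver 0→2 → N2(foll t2 [w])
[13] deliver 1→0 → ∅
[14] deliver 2→1 → N1(foll t1 [w])
[15] timeout(1) → N1(cand t2 [w])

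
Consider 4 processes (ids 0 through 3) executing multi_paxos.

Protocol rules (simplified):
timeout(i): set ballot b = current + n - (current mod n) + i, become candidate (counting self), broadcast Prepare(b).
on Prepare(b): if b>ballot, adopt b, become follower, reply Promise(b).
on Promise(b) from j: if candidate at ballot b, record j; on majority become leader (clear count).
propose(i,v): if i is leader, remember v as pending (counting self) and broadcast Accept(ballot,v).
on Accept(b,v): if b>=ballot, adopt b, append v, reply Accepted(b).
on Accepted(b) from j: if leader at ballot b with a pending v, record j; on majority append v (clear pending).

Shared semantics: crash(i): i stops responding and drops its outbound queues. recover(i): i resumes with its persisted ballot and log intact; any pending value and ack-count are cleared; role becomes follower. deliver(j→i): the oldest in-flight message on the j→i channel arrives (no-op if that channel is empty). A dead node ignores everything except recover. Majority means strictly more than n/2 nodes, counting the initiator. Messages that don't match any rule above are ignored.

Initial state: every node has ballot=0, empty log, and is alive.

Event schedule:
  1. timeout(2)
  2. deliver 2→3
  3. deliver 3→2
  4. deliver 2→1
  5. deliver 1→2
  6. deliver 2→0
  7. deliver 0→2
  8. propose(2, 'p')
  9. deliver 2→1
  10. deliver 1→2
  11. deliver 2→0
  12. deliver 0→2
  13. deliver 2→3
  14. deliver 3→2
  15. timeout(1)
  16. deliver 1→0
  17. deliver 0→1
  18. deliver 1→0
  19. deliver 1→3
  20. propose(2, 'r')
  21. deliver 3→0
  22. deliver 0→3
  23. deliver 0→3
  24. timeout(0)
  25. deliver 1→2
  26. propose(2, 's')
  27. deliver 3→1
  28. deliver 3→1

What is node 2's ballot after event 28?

9

[1] timeout(2) → N2(cand b6 [-])
[2] deliver 2→3 → N3(foll b6 [-])
[3] deliver 3→2 → ∅
[4] deliver 2→1 → N1(foll b6 [-])
[5] deliver 1→2 → N2(lead b6 [-])
[6] deliver 2→0 → N0(foll b6 [-])
[7] deliver 0→2 → ∅
[8] propose(2,'p') → ∅
[9] deliver 2→1 → N1(foll b6 [p])
[10] deliver 1→2 → ∅
[11] deliver 2→0 → N0(foll b6 [p])
[12] deliver 0→2 → N2(lead b6 [p])
[13] deliver 2→3 → N3(foll b6 [p])
[14] deliver 3→2 → ∅
[15] timeout(1) → N1(cand b9 [p])
[16] deliver 1→0 → N0(foll b9 [p])
[17] deliver 0→1 → ∅
[18] deliver 1→0 → ∅
[19] deliver 1→3 → N3(foll b9 [p])
[20] propose(2,'r') → ∅
[21] deliver 3→0 → ∅
[22] deliver 0→3 → ∅
[23] deliver 0→3 → ∅
[24] timeout(0) → N0(cand b12 [p])
[25] deliver 1→2 → N2(foll b9 [p])
[26] propose(2,'s') → ∅
[27] deliver 3→1 → N1(lead b9 [p])
[28] deliver 3→1 → ∅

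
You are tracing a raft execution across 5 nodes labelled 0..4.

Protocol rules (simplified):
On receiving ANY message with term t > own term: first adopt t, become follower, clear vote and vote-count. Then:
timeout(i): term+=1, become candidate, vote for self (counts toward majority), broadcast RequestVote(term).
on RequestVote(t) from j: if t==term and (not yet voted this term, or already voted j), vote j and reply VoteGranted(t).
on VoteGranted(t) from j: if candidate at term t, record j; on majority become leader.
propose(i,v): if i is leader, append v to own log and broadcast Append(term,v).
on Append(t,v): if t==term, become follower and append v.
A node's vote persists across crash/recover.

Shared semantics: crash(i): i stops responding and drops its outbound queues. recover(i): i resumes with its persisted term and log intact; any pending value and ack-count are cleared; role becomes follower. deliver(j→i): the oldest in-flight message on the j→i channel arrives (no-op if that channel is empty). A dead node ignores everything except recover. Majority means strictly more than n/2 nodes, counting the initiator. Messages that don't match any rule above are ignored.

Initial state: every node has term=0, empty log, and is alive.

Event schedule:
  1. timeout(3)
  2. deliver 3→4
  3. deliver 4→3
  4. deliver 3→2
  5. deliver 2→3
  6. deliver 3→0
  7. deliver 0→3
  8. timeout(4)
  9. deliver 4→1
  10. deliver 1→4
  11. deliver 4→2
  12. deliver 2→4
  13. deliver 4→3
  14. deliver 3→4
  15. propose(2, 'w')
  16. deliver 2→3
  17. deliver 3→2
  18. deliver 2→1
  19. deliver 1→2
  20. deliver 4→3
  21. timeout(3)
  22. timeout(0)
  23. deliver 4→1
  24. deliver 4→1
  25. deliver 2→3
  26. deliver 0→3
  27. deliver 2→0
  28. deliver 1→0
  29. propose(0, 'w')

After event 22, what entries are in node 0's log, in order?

step 1 timeout(3): 3={cand,t=1,log=-}
step 2 deliver 3→4: 4={foll,t=1,log=-}
step 3 deliver 4→3: —
step 4 deliver 3→2: 2={foll,t=1,log=-}
step 5 deliver 2→3: 3={lead,t=1,log=-}
step 6 deliver 3→0: 0={foll,t=1,log=-}
step 7 deliver 0→3: —
step 8 timeout(4): 4={cand,t=2,log=-}
step 9 deliver 4→1: 1={foll,t=2,log=-}
step 10 deliver 1→4: —
step 11 deliver 4→2: 2={foll,t=2,log=-}
step 12 deliver 2→4: 4={lead,t=2,log=-}
step 13 deliver 4→3: 3={foll,t=2,log=-}
step 14 deliver 3→4: —
step 15 propose(2,'w'): —
step 16 deliver 2→3: —
step 17 deliver 3→2: —
step 18 deliver 2→1: —
step 19 deliver 1→2: —
step 20 deliver 4→3: —
step 21 timeout(3): 3={cand,t=3,log=-}
step 22 timeout(0): 0={cand,t=2,log=-}

empty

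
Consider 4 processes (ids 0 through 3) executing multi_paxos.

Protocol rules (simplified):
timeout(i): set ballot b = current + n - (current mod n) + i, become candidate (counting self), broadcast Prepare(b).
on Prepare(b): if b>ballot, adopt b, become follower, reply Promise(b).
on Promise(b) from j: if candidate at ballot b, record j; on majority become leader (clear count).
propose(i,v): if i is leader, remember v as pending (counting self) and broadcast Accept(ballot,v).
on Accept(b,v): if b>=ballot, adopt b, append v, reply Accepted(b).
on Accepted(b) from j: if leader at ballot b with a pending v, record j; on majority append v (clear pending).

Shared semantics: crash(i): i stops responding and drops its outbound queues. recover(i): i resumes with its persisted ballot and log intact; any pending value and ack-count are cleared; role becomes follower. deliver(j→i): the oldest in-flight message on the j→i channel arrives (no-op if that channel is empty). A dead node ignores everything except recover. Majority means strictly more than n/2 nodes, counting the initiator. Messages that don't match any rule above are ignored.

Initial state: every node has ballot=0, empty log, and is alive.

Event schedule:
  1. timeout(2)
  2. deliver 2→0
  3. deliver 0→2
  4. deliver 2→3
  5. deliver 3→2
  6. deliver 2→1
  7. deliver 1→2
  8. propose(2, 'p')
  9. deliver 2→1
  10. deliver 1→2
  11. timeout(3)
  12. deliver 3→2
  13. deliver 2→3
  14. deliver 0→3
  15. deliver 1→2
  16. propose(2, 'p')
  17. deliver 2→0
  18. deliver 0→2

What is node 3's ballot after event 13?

step 1 timeout(2): 2={cand,b=6,log=-}
step 2 deliver 2→0: 0={foll,b=6,log=-}
step 3 deliver 0→2: —
step 4 deliver 2→3: 3={foll,b=6,log=-}
step 5 deliver 3→2: 2={lead,b=6,log=-}
step 6 deliver 2→1: 1={foll,b=6,log=-}
step 7 deliver 1→2: —
step 8 propose(2,'p'): —
step 9 deliver 2→1: 1={foll,b=6,log=p}
step 10 deliver 1→2: —
step 11 timeout(3): 3={cand,b=11,log=-}
step 12 deliver 3→2: 2={foll,b=11,log=-}
step 13 deliver 2→3: —

11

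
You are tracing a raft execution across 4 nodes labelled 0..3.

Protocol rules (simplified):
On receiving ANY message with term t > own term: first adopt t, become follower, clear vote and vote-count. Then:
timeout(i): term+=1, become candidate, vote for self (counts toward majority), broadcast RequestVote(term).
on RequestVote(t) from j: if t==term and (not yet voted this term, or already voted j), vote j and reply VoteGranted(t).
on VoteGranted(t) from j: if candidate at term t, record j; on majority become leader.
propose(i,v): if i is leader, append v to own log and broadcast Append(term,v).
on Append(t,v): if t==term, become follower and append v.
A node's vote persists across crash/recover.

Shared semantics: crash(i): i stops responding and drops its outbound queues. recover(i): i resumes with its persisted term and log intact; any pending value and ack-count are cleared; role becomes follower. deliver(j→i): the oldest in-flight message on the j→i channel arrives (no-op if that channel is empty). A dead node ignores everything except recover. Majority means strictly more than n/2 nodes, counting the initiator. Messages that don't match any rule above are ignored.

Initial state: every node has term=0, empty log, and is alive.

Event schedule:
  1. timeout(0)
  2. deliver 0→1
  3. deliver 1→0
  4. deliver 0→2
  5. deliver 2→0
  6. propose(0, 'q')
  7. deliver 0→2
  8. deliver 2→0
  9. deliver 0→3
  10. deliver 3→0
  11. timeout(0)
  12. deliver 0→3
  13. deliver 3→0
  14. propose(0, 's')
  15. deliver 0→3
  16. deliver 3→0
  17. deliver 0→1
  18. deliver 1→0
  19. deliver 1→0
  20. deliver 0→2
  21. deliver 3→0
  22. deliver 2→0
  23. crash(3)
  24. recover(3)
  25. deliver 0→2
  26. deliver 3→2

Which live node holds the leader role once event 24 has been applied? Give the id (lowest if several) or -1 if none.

e1 timeout(0): 0[cand,t=1,-]
e2 deliver 0→1: 1[foll,t=1,-]
e3 deliver 1→0: ·
e4 deliver 0→2: 2[foll,t=1,-]
e5 deliver 2→0: 0[lead,t=1,-]
e6 propose(0,'q'): 0[lead,t=1,q]
e7 deliver 0→2: 2[foll,t=1,q]
e8 deliver 2→0: ·
e9 deliver 0→3: 3[foll,t=1,-]
e10 deliver 3→0: ·
e11 timeout(0): 0[cand,t=2,q]
e12 deliver 0→3: 3[foll,t=1,q]
e13 deliver 3→0: ·
e14 propose(0,'s'): ·
e15 deliver 0→3: 3[foll,t=2,q]
e16 deliver 3→0: ·
e17 deliver 0→1: 1[foll,t=1,q]
e18 deliver 1→0: ·
e19 deliver 1→0: ·
e20 deliver 0→2: 2[foll,t=2,q]
e21 deliver 3→0: ·
e22 deliver 2→0: 0[lead,t=2,q]
e23 crash(3): 3[✗foll,t=2,q]
e24 recover(3): 3[foll,t=2,q]

0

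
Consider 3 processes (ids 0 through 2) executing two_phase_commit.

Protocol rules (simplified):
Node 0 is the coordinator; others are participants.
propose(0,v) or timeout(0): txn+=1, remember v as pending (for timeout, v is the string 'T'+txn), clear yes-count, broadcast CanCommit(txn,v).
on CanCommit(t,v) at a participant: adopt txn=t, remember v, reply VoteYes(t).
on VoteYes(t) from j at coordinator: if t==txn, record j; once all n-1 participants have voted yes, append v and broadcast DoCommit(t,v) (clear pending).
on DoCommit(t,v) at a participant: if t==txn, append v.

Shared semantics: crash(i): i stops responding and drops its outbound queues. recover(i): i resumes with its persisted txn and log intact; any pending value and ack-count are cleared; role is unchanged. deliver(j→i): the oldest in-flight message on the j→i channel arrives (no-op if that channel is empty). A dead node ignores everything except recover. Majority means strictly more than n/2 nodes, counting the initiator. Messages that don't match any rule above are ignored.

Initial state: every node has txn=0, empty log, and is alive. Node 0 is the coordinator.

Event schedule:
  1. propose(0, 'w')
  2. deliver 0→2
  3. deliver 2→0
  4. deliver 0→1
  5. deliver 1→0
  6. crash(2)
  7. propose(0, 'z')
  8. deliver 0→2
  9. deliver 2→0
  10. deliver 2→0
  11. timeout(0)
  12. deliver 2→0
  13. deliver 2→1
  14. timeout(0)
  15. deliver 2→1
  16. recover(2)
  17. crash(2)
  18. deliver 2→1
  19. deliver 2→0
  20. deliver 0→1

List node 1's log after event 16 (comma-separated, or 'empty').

e1 propose(0,'w'): 0[coor,t=1,-]
e2 deliver 0→2: 2[part,t=1,-]
e3 deliver 2→0: ·
e4 deliver 0→1: 1[part,t=1,-]
e5 deliver 1→0: 0[coor,t=1,w]
e6 crash(2): 2[✗part,t=1,-]
e7 propose(0,'z'): 0[coor,t=2,w]
e8 deliver 0→2: ·
e9 deliver 2→0: ·
e10 deliver 2→0: ·
e11 timeout(0): 0[coor,t=3,w]
e12 deliver 2→0: ·
e13 deliver 2→1: ·
e14 timeout(0): 0[coor,t=4,w]
e15 deliver 2→1: ·
e16 recover(2): 2[part,t=1,-]

empty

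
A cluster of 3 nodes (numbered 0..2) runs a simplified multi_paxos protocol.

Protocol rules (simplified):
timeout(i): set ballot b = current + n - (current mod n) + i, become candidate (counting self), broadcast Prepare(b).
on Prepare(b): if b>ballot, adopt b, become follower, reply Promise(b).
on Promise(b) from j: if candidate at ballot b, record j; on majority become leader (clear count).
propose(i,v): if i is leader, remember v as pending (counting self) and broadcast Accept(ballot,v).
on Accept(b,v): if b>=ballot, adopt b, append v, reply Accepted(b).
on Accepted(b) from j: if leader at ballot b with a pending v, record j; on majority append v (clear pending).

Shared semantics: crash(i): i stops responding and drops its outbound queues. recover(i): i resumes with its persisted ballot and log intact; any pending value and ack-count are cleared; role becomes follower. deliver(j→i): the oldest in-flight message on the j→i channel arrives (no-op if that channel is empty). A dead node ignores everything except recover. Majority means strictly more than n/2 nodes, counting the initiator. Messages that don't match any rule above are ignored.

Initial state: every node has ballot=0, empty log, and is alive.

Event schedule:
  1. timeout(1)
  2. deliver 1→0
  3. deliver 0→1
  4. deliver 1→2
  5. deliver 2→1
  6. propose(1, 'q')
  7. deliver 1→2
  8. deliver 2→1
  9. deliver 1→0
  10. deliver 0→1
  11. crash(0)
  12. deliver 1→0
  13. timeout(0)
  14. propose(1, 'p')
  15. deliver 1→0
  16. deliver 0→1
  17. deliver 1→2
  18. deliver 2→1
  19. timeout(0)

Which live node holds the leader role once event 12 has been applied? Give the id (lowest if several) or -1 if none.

step 1 timeout(1): 1={cand,b=4,log=-}
step 2 deliver 1→0: 0={foll,b=4,log=-}
step 3 deliver 0→1: 1={lead,b=4,log=-}
step 4 deliver 1→2: 2={foll,b=4,log=-}
step 5 deliver 2→1: —
step 6 propose(1,'q'): —
step 7 deliver 1→2: 2={foll,b=4,log=q}
step 8 deliver 2→1: 1={lead,b=4,log=q}
step 9 deliver 1→0: 0={foll,b=4,log=q}
step 10 deliver 0→1: —
step 11 crash(0): 0={✗foll,b=4,log=q}
step 12 deliver 1→0: —

1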